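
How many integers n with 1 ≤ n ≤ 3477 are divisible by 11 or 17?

502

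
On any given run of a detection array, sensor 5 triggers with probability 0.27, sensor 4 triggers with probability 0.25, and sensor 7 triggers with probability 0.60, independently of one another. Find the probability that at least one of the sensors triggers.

0.781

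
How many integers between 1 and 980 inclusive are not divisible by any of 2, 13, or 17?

By inclusion-exclusion,
490 + 75 + 57 − 37 − 28 − 4 + 2 = 555
980 − 555 = 425

425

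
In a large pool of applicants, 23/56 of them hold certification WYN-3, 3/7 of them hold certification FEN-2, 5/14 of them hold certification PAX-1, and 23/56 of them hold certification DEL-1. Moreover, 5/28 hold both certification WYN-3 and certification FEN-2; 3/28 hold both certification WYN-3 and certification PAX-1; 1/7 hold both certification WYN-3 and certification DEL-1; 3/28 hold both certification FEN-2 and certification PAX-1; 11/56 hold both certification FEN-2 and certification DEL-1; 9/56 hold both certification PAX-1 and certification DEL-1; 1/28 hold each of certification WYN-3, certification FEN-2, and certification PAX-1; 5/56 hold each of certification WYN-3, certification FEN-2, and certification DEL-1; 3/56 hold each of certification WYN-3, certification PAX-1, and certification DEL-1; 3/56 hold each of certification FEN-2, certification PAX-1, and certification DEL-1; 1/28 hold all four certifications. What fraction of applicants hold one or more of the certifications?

Using inclusion–exclusion:
P(at least one) = 23/56 + 3/7 + 5/14 + 23/56 − 5/28 − 3/28 − 1/7 − 3/28 − 11/56 − 9/56 + 1/28 + 5/56 + 3/56 + 3/56 − 1/28 = 51/56

51/56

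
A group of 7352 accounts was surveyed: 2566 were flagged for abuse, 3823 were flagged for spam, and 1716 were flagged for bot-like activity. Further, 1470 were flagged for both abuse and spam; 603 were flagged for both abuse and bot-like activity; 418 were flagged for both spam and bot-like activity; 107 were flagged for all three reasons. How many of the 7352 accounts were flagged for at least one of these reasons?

5721

Inclusion–exclusion gives
N(≥1) = 2566 + 3823 + 1716 − 1470 − 603 − 418 + 107 = 5721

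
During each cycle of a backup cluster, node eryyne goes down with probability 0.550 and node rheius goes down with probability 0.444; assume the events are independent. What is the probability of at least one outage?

0.7498

P(none) = (1 − 0.550) × (1 − 0.444) = 0.450 × 0.556 = 0.2502
P(at least one) = 1 − 0.2502 = 0.7498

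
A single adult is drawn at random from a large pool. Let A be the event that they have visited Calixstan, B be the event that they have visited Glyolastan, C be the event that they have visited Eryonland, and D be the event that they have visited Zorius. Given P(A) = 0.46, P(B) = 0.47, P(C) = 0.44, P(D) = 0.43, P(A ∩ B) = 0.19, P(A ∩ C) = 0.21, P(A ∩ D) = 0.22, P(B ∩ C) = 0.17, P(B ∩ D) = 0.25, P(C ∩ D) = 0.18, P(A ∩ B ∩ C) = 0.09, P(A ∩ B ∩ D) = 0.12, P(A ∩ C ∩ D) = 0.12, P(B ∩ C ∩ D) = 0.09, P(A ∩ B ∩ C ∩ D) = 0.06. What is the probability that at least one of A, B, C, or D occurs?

P(A ∪ B ∪ C ∪ D) = 0.46 + 0.47 + 0.44 + 0.43 − 0.19 − 0.21 − 0.22 − 0.17 − 0.25 − 0.18 + 0.09 + 0.12 + 0.12 + 0.09 − 0.06 = 0.94

0.94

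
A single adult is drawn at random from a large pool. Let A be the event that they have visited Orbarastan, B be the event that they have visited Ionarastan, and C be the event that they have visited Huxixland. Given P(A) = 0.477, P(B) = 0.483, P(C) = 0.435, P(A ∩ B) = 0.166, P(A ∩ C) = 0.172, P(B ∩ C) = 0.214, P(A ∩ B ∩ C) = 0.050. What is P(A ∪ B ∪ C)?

P(A ∪ B ∪ C) = 0.477 + 0.483 + 0.435 − 0.166 − 0.172 − 0.214 + 0.050 = 0.893

0.893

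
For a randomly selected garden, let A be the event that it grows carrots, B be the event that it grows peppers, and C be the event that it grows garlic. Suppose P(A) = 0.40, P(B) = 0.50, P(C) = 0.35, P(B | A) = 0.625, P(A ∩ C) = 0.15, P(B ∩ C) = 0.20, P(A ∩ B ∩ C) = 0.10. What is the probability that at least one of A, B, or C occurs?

P(A ∩ B) = P(A)·P(B|A) = 0.40 × 0.625 = 0.25
By inclusion–exclusion:
P(A ∪ B ∪ C) = 0.40 + 0.50 + 0.35 − 0.25 − 0.15 − 0.20 + 0.10 = 0.75

0.75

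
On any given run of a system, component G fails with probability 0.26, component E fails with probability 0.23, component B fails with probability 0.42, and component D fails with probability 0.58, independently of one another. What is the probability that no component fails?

0.13880328

P(none) = (1 − 0.26) × (1 − 0.23) × (1 − 0.42) × (1 − 0.58) = 0.74 × 0.77 × 0.58 × 0.42 = 0.13880328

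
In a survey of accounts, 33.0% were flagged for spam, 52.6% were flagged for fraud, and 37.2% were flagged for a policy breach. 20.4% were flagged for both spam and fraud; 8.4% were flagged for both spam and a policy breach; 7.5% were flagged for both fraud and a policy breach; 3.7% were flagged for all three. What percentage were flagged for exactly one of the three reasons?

Using the inclusion–exclusion count for exactly one event:
P(exactly one) = 33.0 + 52.6 + 37.2 − 2·20.4 − 2·8.4 − 2·7.5 + 3·3.7 = 61.3%

61.3%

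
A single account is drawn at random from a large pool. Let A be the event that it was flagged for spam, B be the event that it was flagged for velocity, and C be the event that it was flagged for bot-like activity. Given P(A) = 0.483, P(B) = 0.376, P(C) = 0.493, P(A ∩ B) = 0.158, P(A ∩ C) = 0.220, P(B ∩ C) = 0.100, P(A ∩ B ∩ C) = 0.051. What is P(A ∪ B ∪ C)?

0.925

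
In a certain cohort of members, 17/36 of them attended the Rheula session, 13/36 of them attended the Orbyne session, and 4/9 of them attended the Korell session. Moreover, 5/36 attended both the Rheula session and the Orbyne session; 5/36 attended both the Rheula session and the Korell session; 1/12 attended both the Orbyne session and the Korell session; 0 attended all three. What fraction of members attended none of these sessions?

1/12

P(at least one) = 17/36 + 13/36 + 4/9 − 5/36 − 5/36 − 1/12 + 0 = 11/12
P(none) = 1 − 11/12 = 1/12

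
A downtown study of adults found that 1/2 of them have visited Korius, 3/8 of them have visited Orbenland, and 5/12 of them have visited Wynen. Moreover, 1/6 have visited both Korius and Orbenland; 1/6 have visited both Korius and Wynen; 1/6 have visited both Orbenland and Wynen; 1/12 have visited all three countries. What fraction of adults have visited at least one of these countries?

By inclusion–exclusion:
P(at least one) = 1/2 + 3/8 + 5/12 − 1/6 − 1/6 − 1/6 + 1/12 = 7/8

7/8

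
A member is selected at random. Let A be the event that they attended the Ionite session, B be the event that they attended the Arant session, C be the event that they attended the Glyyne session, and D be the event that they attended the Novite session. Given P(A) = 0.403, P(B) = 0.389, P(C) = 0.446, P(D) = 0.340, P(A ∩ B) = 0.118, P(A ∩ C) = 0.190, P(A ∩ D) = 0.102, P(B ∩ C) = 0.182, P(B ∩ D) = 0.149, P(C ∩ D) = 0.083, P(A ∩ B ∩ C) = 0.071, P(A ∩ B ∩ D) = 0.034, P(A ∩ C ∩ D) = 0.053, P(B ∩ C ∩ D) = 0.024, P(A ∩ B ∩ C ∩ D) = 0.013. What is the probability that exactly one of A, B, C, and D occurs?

0.424

Using the inclusion–exclusion count for exactly one event:
P(exactly one) = 0.403 + 0.389 + 0.446 + 0.340 − 2·0.118 − 2·0.190 − 2·0.102 − 2·0.182 − 2·0.149 − 2·0.083 + 3·0.071 + 3·0.034 + 3·0.053 + 3·0.024 − 4·0.013 = 0.424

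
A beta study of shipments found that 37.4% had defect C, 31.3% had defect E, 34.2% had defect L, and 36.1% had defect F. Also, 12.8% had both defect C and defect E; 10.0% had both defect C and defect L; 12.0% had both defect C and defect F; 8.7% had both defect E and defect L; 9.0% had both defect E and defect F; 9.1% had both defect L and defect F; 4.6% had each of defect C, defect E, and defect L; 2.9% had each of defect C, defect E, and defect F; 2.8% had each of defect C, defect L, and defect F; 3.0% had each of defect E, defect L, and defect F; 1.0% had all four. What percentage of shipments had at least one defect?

89.7%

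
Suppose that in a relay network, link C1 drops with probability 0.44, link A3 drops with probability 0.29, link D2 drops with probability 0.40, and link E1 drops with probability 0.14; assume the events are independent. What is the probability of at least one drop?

P(none) = (1 − 0.44) × (1 − 0.29) × (1 − 0.40) × (1 − 0.14) = 0.56 × 0.71 × 0.60 × 0.86 = 0.2051616
P(at least one) = 1 − 0.2051616 = 0.7948384

0.7948384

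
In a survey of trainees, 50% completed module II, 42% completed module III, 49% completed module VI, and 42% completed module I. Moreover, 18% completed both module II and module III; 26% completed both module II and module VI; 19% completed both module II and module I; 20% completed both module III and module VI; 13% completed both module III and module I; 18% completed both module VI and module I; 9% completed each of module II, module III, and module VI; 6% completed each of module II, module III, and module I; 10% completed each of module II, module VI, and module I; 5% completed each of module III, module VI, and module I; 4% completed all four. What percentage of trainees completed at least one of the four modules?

95%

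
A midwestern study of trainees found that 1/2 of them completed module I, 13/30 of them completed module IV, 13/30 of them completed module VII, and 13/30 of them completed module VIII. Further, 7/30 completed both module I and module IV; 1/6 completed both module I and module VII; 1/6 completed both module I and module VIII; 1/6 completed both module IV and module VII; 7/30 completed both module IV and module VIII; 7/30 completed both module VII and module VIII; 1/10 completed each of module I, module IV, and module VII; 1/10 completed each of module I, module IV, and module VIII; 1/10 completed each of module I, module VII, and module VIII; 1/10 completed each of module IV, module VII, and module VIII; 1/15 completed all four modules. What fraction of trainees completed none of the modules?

Apply inclusion-exclusion:
P(at least one) = 1/2 + 13/30 + 13/30 + 13/30 − 7/30 − 1/6 − 1/6 − 1/6 − 7/30 − 7/30 + 1/10 + 1/10 + 1/10 + 1/10 − 1/15 = 14/15
P(none) = 1 − 14/15 = 1/15

1/15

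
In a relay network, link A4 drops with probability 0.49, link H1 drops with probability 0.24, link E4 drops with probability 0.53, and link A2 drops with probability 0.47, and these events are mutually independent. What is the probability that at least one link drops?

0.90344884

P(none) = (1 − 0.49) × (1 − 0.24) × (1 − 0.53) × (1 − 0.47) = 0.51 × 0.76 × 0.47 × 0.53 = 0.09655116
P(at least one) = 1 − 0.09655116 = 0.90344884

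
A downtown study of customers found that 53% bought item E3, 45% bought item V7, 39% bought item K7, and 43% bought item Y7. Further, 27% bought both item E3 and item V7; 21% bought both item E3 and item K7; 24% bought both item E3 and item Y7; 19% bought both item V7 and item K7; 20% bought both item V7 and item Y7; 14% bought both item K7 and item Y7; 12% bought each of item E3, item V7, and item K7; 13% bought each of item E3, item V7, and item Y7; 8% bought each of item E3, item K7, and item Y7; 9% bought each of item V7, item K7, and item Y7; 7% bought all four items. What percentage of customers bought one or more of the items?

P(≥1) = 53 + 45 + 39 + 43 − 27 − 21 − 24 − 19 − 20 − 14 + 12 + 13 + 8 + 9 − 7 = 90%

90%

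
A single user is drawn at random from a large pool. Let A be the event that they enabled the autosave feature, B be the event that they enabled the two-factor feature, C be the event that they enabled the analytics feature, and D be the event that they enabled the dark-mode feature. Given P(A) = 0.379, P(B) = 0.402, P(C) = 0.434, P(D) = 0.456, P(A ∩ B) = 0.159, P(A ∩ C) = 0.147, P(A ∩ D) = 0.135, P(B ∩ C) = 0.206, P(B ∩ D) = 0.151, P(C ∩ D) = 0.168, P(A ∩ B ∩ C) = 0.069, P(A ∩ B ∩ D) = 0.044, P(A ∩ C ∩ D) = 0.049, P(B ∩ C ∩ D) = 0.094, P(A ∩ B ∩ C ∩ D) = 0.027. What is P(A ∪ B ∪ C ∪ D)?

By inclusion–exclusion:
P(A ∪ B ∪ C ∪ D) = 0.379 + 0.402 + 0.434 + 0.456 − 0.159 − 0.147 − 0.135 − 0.206 − 0.151 − 0.168 + 0.069 + 0.044 + 0.049 + 0.094 − 0.027 = 0.934

0.934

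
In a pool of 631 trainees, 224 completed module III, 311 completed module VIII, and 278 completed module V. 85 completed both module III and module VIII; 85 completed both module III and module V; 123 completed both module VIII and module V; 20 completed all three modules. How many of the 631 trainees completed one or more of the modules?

|union| = 224 + 311 + 278 − 85 − 85 − 123 + 20 = 540

540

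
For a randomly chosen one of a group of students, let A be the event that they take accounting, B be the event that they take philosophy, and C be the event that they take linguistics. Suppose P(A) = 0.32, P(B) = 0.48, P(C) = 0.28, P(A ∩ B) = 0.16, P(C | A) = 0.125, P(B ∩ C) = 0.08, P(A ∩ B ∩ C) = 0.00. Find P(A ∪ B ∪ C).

P(A ∩ C) = P(A)·P(C|A) = 0.32 × 0.125 = 0.04
Apply inclusion-exclusion:
P(A ∪ B ∪ C) = 0.32 + 0.48 + 0.28 − 0.16 − 0.04 − 0.08 + 0.00 = 0.80

0.80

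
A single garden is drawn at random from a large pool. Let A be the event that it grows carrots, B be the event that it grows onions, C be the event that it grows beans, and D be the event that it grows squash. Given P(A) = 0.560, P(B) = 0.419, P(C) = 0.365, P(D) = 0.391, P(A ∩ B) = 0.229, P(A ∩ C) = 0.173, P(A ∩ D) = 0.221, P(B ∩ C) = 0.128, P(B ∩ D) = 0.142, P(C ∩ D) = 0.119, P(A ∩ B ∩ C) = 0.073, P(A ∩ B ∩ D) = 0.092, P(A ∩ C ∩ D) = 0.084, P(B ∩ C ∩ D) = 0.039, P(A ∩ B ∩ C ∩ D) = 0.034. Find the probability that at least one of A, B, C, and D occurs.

0.977

P(A ∪ B ∪ C ∪ D) = 0.560 + 0.419 + 0.365 + 0.391 − 0.229 − 0.173 − 0.221 − 0.128 − 0.142 − 0.119 + 0.073 + 0.092 + 0.084 + 0.039 − 0.034 = 0.977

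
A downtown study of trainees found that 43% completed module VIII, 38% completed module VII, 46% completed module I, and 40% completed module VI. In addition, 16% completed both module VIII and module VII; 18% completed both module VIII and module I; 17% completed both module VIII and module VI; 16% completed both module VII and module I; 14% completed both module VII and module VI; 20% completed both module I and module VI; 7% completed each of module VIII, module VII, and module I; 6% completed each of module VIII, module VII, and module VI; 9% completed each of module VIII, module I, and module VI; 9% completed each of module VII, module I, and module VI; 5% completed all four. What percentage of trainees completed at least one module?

By inclusion–exclusion:
P(union) = 43 + 38 + 46 + 40 − 16 − 18 − 17 − 16 − 14 − 20 + 7 + 6 + 9 + 9 − 5 = 92%

92%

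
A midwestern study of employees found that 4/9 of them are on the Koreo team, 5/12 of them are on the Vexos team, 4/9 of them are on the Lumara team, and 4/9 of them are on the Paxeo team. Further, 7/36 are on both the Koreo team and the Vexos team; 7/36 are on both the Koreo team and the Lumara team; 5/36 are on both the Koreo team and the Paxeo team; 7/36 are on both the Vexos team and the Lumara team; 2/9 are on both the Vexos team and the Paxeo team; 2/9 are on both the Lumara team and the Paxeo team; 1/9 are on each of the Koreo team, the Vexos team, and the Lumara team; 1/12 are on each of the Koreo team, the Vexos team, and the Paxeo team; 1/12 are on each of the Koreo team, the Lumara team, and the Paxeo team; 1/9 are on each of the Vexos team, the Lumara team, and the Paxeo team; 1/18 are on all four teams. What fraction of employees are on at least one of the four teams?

11/12

P(≥1) = 4/9 + 5/12 + 4/9 + 4/9 − 7/36 − 7/36 − 5/36 − 7/36 − 2/9 − 2/9 + 1/9 + 1/12 + 1/12 + 1/9 − 1/18 = 11/12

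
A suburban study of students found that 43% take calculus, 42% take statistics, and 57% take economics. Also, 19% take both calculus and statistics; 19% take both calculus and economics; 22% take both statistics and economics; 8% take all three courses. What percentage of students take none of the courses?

P(at least one) = 43 + 42 + 57 − 19 − 19 − 22 + 8 = 90%
P(none) = 100% − 90% = 10%

10%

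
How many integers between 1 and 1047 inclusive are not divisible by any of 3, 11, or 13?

Apply inclusion-exclusion:
floor(1047/3) + floor(1047/11) + floor(1047/13) − floor(1047/33) − floor(1047/39) − floor(1047/143) + floor(1047/429) = 349 + 95 + 80 − 31 − 26 − 7 + 2 = 462
1047 − 462 = 585

585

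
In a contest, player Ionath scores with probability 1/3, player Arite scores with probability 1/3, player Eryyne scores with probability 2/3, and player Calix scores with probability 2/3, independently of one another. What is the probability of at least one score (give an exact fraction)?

77/81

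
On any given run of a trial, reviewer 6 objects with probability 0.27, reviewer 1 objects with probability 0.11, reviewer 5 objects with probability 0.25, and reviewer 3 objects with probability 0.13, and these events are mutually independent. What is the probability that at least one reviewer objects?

0.57607075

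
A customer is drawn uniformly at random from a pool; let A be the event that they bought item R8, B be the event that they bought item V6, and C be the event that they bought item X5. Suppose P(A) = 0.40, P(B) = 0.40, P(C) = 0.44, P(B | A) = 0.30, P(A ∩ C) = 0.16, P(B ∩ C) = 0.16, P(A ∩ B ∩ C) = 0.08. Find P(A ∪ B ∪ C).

P(A ∩ B) = P(A)·P(B|A) = 0.40 × 0.30 = 0.12
By inclusion–exclusion:
P(A ∪ B ∪ C) = 0.40 + 0.40 + 0.44 − 0.12 − 0.16 − 0.16 + 0.08 = 0.88

0.88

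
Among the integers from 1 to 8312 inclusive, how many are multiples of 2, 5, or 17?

By inclusion–exclusion:
floor(8312/2) + floor(8312/5) + floor(8312/17) − floor(8312/10) − floor(8312/34) − floor(8312/85) + floor(8312/170) = 4156 + 1662 + 488 − 831 − 244 − 97 + 48 = 5182

5182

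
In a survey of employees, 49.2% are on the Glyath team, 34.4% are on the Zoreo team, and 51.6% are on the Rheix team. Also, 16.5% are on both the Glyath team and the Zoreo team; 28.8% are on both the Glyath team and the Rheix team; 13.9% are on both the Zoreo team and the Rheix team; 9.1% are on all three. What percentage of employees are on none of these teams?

P(≥1) = 49.2 + 34.4 + 51.6 − 16.5 − 28.8 − 13.9 + 9.1 = 85.1%
P(none) = 100% − 85.1% = 14.9%

14.9%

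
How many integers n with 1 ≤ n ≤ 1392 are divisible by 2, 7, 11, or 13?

By inclusion–exclusion:
floor(1392/2) + floor(1392/7) + floor(1392/11) + floor(1392/13) − floor(1392/14) − floor(1392/22) − floor(1392/26) − floor(1392/77) − floor(1392/91) − floor(1392/143) + floor(1392/154) + floor(1392/182) + floor(1392/286) + floor(1392/1001) − floor(1392/2002) = 696 + 198 + 126 + 107 − 99 − 63 − 53 − 18 − 15 − 9 + 9 + 7 + 4 + 1 − 0 = 891

891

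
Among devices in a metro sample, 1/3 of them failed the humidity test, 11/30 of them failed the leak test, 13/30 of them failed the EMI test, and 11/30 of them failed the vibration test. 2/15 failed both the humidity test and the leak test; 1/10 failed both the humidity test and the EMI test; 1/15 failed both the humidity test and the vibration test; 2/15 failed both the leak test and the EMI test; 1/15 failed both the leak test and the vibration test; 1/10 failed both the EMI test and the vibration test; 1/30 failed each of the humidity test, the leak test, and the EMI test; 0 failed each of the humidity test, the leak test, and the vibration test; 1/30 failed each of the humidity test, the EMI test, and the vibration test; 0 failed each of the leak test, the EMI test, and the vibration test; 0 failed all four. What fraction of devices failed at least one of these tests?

29/30

P(at least one) = 1/3 + 11/30 + 13/30 + 11/30 − 2/15 − 1/10 − 1/15 − 2/15 − 1/15 − 1/10 + 1/30 + 0 + 1/30 + 0 − 0 = 29/30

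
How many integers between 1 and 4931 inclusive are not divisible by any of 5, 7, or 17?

3182

By inclusion–exclusion:
986 + 704 + 290 − 140 − 58 − 41 + 8 = 1749
4931 − 1749 = 3182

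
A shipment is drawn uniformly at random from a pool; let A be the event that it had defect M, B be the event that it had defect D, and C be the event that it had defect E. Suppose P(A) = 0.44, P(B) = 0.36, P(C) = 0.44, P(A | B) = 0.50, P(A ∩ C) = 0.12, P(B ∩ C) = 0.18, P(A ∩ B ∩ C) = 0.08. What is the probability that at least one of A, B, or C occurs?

P(A ∩ B) = P(B)·P(A|B) = 0.36 × 0.50 = 0.18
P(A ∪ B ∪ C) = 0.44 + 0.36 + 0.44 − 0.18 − 0.12 − 0.18 + 0.08 = 0.84

0.84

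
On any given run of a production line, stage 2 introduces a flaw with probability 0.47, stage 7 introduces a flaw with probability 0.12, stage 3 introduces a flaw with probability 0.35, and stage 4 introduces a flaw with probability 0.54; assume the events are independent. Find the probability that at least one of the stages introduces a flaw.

P(none) = (1 − 0.47) × (1 − 0.12) × (1 − 0.35) × (1 − 0.54) = 0.53 × 0.88 × 0.65 × 0.46 = 0.1394536
P(at least one) = 1 − 0.1394536 = 0.8605464

0.8605464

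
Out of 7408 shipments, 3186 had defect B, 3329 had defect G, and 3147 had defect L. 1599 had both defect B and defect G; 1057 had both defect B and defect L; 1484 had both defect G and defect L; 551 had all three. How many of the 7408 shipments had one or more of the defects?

6073

Apply inclusion-exclusion:
|at least one| = 3186 + 3329 + 3147 − 1599 − 1057 − 1484 + 551 = 6073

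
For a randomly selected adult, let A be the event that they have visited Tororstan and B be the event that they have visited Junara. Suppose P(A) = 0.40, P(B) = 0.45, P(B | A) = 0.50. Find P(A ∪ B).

0.65

P(A ∩ B) = P(A)·P(B|A) = 0.40 × 0.50 = 0.20
P(A ∪ B) = 0.40 + 0.45 − 0.20 = 0.65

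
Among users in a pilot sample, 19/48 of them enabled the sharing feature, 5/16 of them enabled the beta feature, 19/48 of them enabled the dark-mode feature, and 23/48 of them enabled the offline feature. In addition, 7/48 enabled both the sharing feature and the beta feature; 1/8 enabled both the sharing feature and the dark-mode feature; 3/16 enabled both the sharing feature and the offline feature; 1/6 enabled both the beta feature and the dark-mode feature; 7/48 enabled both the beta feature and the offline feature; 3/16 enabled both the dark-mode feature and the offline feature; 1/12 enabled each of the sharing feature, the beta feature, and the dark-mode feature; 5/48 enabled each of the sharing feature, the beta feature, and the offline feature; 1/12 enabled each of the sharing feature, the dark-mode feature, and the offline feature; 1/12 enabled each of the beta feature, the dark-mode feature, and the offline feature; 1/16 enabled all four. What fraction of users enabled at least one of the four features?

11/12

P(union) = 19/48 + 5/16 + 19/48 + 23/48 − 7/48 − 1/8 − 3/16 − 1/6 − 7/48 − 3/16 + 1/12 + 5/48 + 1/12 + 1/12 − 1/16 = 11/12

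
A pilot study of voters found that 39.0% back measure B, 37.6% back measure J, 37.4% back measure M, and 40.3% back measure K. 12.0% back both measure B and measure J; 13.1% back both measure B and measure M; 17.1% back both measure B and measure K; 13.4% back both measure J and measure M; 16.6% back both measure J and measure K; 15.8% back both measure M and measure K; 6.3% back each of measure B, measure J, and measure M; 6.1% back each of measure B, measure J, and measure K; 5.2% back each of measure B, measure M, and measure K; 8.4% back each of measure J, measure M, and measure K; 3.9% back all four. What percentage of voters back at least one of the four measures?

Using inclusion–exclusion:
P(union) = 39.0 + 37.6 + 37.4 + 40.3 − 12.0 − 13.1 − 17.1 − 13.4 − 16.6 − 15.8 + 6.3 + 6.1 + 5.2 + 8.4 − 3.9 = 88.4%

88.4%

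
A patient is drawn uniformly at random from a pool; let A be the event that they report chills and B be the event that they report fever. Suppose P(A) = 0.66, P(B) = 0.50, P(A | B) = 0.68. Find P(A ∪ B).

P(A ∩ B) = P(B)·P(A|B) = 0.50 × 0.68 = 0.34
Apply inclusion-exclusion:
P(A ∪ B) = 0.66 + 0.50 − 0.34 = 0.82

0.82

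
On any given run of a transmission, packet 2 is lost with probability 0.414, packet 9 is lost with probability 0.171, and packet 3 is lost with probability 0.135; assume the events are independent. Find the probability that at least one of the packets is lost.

Since the events are independent, P(none) is the product of the individual non-occurrence probabilities.
P(none) = (1 − 0.414) × (1 − 0.171) × (1 − 0.135) = 0.586 × 0.829 × 0.865 = 0.42021181
P(at least one) = 1 − 0.42021181 = 0.57978819

0.57978819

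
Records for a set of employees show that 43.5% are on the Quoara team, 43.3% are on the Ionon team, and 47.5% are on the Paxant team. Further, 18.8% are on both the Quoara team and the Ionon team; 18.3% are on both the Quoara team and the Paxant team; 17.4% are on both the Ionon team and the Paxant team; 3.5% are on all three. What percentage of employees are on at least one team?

P(at least one) = 43.5 + 43.3 + 47.5 − 18.8 − 18.3 − 17.4 + 3.5 = 83.3%

83.3%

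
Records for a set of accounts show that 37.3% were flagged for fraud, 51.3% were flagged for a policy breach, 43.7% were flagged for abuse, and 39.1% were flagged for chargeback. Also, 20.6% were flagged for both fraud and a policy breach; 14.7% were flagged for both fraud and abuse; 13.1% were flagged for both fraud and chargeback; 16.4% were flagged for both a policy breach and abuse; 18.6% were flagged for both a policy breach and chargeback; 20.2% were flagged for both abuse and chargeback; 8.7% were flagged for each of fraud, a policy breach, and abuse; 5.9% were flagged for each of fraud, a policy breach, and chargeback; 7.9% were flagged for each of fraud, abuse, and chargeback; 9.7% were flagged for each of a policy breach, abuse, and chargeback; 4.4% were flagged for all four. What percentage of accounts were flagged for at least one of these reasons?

95.6%

P(at least one) = 37.3 + 51.3 + 43.7 + 39.1 − 20.6 − 14.7 − 13.1 − 16.4 − 18.6 − 20.2 + 8.7 + 5.9 + 7.9 + 9.7 − 4.4 = 95.6%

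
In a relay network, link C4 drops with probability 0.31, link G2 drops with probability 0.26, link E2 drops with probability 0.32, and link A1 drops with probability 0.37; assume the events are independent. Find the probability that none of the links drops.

0.21874104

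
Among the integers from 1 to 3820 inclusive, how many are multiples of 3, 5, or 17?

1903

⌊3820/3⌋ + ⌊3820/5⌋ + ⌊3820/17⌋ − ⌊3820/15⌋ − ⌊3820/51⌋ − ⌊3820/85⌋ + ⌊3820/255⌋ = 1273 + 764 + 224 − 254 − 74 − 44 + 14 = 1903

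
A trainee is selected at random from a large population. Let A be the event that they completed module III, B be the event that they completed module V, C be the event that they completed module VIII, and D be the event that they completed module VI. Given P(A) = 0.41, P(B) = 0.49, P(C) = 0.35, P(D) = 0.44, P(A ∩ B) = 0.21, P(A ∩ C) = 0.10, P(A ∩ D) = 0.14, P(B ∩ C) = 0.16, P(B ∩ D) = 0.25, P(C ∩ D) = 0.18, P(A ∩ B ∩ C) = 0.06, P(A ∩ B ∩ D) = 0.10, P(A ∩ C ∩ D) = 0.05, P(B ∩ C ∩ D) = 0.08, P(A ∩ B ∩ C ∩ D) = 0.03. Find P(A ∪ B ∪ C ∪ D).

By inclusion–exclusion:
P(A ∪ B ∪ C ∪ D) = 0.41 + 0.49 + 0.35 + 0.44 − 0.21 − 0.10 − 0.14 − 0.16 − 0.25 − 0.18 + 0.06 + 0.10 + 0.05 + 0.08 − 0.03 = 0.91

0.91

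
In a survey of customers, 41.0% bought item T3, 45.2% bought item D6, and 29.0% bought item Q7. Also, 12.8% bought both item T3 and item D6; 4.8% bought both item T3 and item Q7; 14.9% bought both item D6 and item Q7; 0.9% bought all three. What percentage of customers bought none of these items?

P(union) = 41.0 + 45.2 + 29.0 − 12.8 − 4.8 − 14.9 + 0.9 = 83.6%
P(none) = 100% − 83.6% = 16.4%

16.4%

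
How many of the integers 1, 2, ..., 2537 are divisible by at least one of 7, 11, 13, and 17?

820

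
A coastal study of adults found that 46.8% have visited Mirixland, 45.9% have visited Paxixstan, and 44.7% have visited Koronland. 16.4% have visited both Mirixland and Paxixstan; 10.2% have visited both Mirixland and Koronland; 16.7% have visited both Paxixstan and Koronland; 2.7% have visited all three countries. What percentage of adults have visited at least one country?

Inclusion–exclusion gives
P(at least one) = 46.8 + 45.9 + 44.7 − 16.4 − 10.2 − 16.7 + 2.7 = 96.8%

96.8%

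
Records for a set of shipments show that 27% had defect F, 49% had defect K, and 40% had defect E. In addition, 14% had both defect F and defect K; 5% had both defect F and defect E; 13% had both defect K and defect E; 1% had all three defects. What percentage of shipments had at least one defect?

Using inclusion–exclusion:
P(≥1) = 27 + 49 + 40 − 14 − 5 − 13 + 1 = 85%

85%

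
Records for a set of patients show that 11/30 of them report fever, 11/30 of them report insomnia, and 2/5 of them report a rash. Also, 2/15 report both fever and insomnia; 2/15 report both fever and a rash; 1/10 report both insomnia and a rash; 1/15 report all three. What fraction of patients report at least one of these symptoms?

Inclusion–exclusion gives
P(union) = 11/30 + 11/30 + 2/5 − 2/15 − 2/15 − 1/10 + 1/15 = 5/6

5/6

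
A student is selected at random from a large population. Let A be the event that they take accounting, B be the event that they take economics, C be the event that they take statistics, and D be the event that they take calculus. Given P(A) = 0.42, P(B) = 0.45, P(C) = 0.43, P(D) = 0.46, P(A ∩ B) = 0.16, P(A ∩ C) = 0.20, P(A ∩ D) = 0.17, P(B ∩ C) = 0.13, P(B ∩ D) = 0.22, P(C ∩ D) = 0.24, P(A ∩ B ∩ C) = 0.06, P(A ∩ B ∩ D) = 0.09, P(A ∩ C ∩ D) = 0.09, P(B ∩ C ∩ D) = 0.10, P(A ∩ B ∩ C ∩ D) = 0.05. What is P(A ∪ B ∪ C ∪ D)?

0.93

Inclusion–exclusion gives
P(A ∪ B ∪ C ∪ D) = 0.42 + 0.45 + 0.43 + 0.46 − 0.16 − 0.20 − 0.17 − 0.13 − 0.22 − 0.24 + 0.06 + 0.09 + 0.09 + 0.10 − 0.05 = 0.93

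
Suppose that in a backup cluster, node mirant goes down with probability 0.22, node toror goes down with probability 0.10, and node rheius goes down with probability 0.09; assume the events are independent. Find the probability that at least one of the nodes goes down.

0.36118

P(none) = (1 − 0.22) × (1 − 0.10) × (1 − 0.09) = 0.78 × 0.90 × 0.91 = 0.63882
P(at least one) = 1 − 0.63882 = 0.36118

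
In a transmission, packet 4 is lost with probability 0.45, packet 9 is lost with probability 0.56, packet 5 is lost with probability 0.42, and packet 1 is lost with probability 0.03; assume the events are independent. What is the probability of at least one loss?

P(none) = (1 − 0.45) × (1 − 0.56) × (1 − 0.42) × (1 − 0.03) = 0.55 × 0.44 × 0.58 × 0.97 = 0.1361492
P(at least one) = 1 − 0.1361492 = 0.8638508

0.8638508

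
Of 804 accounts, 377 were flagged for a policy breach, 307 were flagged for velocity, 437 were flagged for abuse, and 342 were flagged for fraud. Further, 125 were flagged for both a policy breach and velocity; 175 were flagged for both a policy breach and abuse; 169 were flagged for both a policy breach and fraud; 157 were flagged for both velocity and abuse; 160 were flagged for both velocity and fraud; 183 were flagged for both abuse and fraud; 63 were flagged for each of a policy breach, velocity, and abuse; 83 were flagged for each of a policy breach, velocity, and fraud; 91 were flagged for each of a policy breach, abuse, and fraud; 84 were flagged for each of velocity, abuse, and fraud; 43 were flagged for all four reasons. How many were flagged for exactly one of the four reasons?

316

By inclusion–exclusion (exactly-one form):
N(exactly one) = 377 + 307 + 437 + 342 − 2·125 − 2·175 − 2·169 − 2·157 − 2·160 − 2·183 + 3·63 + 3·83 + 3·91 + 3·84 − 4·43 = 316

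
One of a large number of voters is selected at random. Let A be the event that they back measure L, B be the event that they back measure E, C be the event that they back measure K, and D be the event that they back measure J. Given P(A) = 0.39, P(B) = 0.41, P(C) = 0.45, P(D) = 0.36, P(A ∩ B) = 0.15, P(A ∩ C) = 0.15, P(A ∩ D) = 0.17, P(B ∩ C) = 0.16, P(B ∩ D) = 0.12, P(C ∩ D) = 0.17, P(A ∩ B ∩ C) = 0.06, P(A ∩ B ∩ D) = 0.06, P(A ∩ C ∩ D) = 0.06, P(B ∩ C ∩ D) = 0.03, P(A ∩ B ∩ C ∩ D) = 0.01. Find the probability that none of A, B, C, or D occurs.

0.11

P(A ∪ B ∪ C ∪ D) = 0.39 + 0.41 + 0.45 + 0.36 − 0.15 − 0.15 − 0.17 − 0.16 − 0.12 − 0.17 + 0.06 + 0.06 + 0.06 + 0.03 − 0.01 = 0.89
P(none) = 1 − 0.89 = 0.11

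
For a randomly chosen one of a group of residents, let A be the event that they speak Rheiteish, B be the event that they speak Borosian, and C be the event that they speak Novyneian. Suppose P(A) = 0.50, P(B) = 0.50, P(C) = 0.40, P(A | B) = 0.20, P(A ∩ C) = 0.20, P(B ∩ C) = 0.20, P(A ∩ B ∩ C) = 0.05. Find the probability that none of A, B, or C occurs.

0.05

P(A ∩ B) = P(B)·P(A|B) = 0.50 × 0.20 = 0.10
By inclusion–exclusion:
P(A ∪ B ∪ C) = 0.50 + 0.50 + 0.40 − 0.10 − 0.20 − 0.20 + 0.05 = 0.95
P(none) = 1 − 0.95 = 0.05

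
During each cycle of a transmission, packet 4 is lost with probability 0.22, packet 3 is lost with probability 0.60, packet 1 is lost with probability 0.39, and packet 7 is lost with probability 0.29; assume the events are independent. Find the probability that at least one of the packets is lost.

Since the events are independent, P(none) is the product of the individual non-occurrence probabilities.
P(none) = (1 − 0.22) × (1 − 0.60) × (1 − 0.39) × (1 − 0.29) = 0.78 × 0.40 × 0.61 × 0.71 = 0.1351272
P(at least one) = 1 − 0.1351272 = 0.8648728

0.8648728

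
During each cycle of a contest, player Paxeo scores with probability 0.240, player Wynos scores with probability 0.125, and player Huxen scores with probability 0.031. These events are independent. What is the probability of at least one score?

P(none) = (1 − 0.240) × (1 − 0.125) × (1 − 0.031) = 0.760 × 0.875 × 0.969 = 0.644385
P(at least one) = 1 − 0.644385 = 0.355615

0.355615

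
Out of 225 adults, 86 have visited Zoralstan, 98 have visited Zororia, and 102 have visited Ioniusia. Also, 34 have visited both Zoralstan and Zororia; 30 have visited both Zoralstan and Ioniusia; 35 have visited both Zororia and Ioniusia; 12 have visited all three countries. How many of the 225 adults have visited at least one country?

Inclusion–exclusion gives
|union| = 86 + 98 + 102 − 34 − 30 − 35 + 12 = 199

199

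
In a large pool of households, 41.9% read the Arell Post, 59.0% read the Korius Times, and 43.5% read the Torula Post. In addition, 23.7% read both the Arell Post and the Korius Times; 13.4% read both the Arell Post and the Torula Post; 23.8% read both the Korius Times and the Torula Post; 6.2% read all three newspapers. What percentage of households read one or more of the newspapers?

By inclusion-exclusion,
P(≥1) = 41.9 + 59.0 + 43.5 − 23.7 − 13.4 − 23.8 + 6.2 = 89.7%

89.7%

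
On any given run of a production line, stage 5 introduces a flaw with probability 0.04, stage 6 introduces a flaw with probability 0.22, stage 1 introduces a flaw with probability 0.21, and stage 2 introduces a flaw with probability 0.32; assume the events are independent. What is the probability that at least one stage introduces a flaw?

0.59774464

Since the events are independent, P(none) is the product of the individual non-occurrence probabilities.
P(none) = (1 − 0.04) × (1 − 0.22) × (1 − 0.21) × (1 − 0.32) = 0.96 × 0.78 × 0.79 × 0.68 = 0.40225536
P(at least one) = 1 − 0.40225536 = 0.59774464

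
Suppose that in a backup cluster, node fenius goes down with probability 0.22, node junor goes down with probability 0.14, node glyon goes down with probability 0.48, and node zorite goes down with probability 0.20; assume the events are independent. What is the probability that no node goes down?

0.2790528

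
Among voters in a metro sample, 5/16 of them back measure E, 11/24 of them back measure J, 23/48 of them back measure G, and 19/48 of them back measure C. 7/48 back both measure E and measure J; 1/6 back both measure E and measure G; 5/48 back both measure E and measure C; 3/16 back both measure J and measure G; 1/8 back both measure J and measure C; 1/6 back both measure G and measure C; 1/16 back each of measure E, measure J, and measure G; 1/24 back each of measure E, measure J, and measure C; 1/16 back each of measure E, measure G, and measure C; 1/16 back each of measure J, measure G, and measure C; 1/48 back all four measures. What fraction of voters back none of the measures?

1/24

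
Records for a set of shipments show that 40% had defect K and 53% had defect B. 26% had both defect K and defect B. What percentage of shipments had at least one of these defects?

67%

P(at least one) = 40 + 53 − 26 = 67%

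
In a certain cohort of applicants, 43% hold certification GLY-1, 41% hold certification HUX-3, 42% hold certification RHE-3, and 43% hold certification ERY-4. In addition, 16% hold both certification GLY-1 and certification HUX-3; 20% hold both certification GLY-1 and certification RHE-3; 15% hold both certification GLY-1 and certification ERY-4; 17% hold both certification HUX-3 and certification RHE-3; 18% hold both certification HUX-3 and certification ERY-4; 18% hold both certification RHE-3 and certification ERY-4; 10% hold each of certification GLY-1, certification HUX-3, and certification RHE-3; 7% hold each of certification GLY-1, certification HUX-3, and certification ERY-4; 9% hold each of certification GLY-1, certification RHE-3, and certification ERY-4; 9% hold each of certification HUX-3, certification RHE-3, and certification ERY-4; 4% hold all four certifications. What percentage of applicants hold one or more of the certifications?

By inclusion-exclusion,
P(at least one) = 43 + 41 + 42 + 43 − 16 − 20 − 15 − 17 − 18 − 18 + 10 + 7 + 9 + 9 − 4 = 96%

96%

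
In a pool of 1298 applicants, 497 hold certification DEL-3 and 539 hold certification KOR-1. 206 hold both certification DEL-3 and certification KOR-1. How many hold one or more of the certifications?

Apply inclusion-exclusion:
N(≥1) = 497 + 539 − 206 = 830

830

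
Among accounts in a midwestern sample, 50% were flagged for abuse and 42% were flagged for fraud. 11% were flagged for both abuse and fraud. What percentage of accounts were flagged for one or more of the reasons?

81%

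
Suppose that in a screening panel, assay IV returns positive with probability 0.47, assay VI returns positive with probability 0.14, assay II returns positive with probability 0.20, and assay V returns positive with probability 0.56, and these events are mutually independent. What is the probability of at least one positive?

0.8395584

Since the events are independent, P(none) is the product of the individual non-occurrence probabilities.
P(none) = (1 − 0.47) × (1 − 0.14) × (1 − 0.20) × (1 − 0.56) = 0.53 × 0.86 × 0.80 × 0.44 = 0.1604416
P(at least one) = 1 − 0.1604416 = 0.8395584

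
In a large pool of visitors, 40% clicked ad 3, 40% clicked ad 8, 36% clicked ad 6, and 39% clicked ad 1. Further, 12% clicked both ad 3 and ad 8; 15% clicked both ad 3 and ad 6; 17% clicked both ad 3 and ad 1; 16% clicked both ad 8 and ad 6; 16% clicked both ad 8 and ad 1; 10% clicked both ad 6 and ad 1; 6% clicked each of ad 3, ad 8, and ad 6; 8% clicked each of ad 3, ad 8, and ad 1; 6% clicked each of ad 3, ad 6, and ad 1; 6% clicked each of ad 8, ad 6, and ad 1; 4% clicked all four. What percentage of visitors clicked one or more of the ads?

By inclusion-exclusion,
P(≥1) = 40 + 40 + 36 + 39 − 12 − 15 − 17 − 16 − 16 − 10 + 6 + 8 + 6 + 6 − 4 = 91%

91%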